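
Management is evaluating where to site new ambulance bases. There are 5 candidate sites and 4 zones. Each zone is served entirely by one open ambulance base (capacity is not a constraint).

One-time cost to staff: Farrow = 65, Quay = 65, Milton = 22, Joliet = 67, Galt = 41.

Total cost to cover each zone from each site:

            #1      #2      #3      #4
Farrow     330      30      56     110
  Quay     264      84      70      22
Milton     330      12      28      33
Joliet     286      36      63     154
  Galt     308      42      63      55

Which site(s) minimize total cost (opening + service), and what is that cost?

For any fixed open set, each zone goes to its cheapest open site; total = fixed + service.
{Quay, Milton}: #1→Quay 264, #2→Milton 12, #3→Milton 28, #4→Quay 22. Service 326; fixed 87; total 413.
{Milton}: service 403 + fixed 22 = 425
{Milton, Galt}: #1→Galt 308, #2→Milton 12, #3→Milton 28, #4→Milton 33. Service 381; fixed 63; total 444.
{Farrow, Quay, Milton, Joliet, Galt}: service 326 + fixed 260 = 586
No other subset beats 413.

Open Quay and Milton; minimum total cost 413.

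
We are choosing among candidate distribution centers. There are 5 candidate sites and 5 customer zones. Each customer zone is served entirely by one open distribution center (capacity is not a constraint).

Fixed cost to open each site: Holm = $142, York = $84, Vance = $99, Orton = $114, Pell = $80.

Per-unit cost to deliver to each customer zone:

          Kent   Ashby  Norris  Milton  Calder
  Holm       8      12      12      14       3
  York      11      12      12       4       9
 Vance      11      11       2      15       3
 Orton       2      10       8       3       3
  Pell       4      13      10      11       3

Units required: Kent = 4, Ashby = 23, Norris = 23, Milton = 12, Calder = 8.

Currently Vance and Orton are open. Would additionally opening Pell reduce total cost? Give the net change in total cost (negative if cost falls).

No — net change +80 (cost rises by 80).

Current service cost with {Vance, Orton}: 344.
Adding Pell: each customer zone re-picks its cheapest; new service cost 344, saving 0.
Extra fixed cost: 80. Net change = 80 − 0 = 80.
(Totals: 557 → 637.)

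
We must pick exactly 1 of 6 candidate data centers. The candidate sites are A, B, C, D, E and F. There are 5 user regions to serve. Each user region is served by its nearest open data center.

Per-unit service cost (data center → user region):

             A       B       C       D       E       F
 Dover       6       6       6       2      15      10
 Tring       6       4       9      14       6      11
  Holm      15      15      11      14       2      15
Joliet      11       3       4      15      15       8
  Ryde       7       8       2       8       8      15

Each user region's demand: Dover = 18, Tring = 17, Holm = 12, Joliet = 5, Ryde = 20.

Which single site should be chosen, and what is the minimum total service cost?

With exactly 1 open, each user region uses its cheapest among the chosen.
{C}: Dover→C 6·18=108, Tring→C 9·17=153, Holm→C 11·12=132, Joliet→C 4·5=20, Ryde→C 2·20=40. Service cost 453.
{B}: service cost 531
{A}: service cost 585
Among all 6 size-1 choices, {C} is lowest.

Choose C only; total service cost 453.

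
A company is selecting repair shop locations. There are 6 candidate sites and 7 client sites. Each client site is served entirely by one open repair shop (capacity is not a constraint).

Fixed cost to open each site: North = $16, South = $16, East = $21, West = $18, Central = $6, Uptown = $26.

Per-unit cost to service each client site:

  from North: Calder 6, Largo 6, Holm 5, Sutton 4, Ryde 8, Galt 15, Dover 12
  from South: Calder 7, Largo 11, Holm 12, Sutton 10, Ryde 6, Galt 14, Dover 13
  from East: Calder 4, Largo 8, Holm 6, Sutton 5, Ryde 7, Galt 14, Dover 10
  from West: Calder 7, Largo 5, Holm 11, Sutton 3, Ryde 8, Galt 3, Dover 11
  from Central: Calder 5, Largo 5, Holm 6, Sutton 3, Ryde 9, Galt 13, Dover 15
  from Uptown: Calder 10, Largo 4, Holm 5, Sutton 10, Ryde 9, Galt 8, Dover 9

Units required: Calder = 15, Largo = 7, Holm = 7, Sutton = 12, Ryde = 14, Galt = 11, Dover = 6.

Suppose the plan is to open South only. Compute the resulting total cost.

Each client site is assigned to its cheapest site among the open ones.
{South}: Calder→South 7·15=105, Largo→South 11·7=77, Holm→South 12·7=84, Sutton→South 10·12=120, Ryde→South 6·14=84, Galt→South 14·11=154, Dover→South 13·6=78. Service 702; fixed 16; total 718.

Total cost: 718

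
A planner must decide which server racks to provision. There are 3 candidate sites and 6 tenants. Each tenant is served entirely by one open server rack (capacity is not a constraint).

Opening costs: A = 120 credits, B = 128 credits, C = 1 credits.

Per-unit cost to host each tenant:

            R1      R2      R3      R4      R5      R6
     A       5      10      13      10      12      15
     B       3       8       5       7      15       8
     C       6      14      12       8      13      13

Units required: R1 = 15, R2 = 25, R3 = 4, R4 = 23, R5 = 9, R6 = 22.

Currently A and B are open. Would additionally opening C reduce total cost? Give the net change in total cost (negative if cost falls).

No — net change +1 (cost rises by 1).

Current service cost with {A, B}: 710.
Adding C: each tenant re-picks its cheapest; new service cost 710, saving 0.
Extra fixed cost: 1. Net change = 1 − 0 = 1.
(Totals: 958 → 959.)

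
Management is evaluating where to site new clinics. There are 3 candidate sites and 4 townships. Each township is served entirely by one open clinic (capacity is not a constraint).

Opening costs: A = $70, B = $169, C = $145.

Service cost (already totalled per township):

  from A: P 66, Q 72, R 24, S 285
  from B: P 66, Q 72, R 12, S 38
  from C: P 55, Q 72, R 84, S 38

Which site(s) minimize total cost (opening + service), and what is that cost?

Open B only; minimum total cost 357.

For any fixed open set, each township goes to its cheapest open site; total = fixed + service.
{B}: P→B 66, Q→B 72, R→B 12, S→B 38. Service 188; fixed 169; total 357.
{C}: P→C 55, Q→C 72, R→C 84, S→C 38. Service 249; fixed 145; total 394.
{A, C}: service 189 + fixed 215 = 404
{A, B, C}: service 177 + fixed 384 = 561
No other subset beats 357.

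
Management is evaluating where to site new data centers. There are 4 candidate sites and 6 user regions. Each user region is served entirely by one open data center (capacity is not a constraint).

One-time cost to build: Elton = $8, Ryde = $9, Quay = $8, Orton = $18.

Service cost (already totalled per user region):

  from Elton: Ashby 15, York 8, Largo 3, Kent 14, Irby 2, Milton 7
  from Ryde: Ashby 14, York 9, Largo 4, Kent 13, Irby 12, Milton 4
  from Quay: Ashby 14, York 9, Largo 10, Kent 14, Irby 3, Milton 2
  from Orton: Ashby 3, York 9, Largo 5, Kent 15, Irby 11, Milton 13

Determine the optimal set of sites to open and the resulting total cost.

Open Elton only; minimum total cost 57.

For any fixed open set, each user region goes to its cheapest open site; total = fixed + service.
{Elton}: Ashby→Elton 15, York→Elton 8, Largo→Elton 3, Kent→Elton 14, Irby→Elton 2, Milton→Elton 7. Service 49; fixed 8; total 57.
{Elton, Quay}: service 43 + fixed 16 = 59
{Quay}: Ashby→Quay 14, York→Quay 9, Largo→Quay 10, Kent→Quay 14, Irby→Quay 3, Milton→Quay 2. Service 52; fixed 8; total 60.
{Elton, Ryde, Quay, Orton}: service 31 + fixed 43 = 74
(All 15 nonempty subsets were checked; Elton only is lowest.)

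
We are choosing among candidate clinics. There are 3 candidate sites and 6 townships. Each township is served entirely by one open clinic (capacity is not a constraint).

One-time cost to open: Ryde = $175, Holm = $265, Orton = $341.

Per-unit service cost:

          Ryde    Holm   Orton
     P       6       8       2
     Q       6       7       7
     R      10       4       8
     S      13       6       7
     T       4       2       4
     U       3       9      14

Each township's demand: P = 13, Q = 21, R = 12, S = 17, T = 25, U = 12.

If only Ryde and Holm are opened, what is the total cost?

Each township is assigned to its cheapest site among the open ones.
{Ryde, Holm}: P→Ryde 6·13=78, Q→Ryde 6·21=126, R→Holm 4·12=48, S→Holm 6·17=102, T→Holm 2·25=50, U→Ryde 3·12=36. Service 440; fixed 440; total 880.

Total cost: 880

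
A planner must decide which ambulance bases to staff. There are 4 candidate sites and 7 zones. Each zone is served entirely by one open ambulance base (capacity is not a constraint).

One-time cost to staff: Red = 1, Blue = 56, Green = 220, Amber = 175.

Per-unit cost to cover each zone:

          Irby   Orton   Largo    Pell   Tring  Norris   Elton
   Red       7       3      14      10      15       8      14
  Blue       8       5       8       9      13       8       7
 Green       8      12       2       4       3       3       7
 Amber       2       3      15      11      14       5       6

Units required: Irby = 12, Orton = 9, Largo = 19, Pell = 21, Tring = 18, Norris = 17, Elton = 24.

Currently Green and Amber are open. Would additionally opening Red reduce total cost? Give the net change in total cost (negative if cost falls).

No — net change +1 (cost rises by 1).

Current service cost with {Green, Amber}: 422.
Adding Red: each zone re-picks its cheapest; new service cost 422, saving 0.
Extra fixed cost: 1. Net change = 1 − 0 = 1.
(Totals: 817 → 818.)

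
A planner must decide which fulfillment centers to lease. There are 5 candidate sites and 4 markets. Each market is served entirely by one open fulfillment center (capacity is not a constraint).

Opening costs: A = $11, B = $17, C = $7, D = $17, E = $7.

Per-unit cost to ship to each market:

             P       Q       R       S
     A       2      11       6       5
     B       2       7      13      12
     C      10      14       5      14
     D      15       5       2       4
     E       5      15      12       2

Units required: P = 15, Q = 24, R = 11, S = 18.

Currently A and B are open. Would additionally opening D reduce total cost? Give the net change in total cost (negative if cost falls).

Current service cost with {A, B}: 354.
Adding D: each market re-picks its cheapest; new service cost 244, saving 110.
Extra fixed cost: 17. Net change = 17 − 110 = -93.
(Totals: 382 → 289.)

Yes — net change −93 (cost falls by 93).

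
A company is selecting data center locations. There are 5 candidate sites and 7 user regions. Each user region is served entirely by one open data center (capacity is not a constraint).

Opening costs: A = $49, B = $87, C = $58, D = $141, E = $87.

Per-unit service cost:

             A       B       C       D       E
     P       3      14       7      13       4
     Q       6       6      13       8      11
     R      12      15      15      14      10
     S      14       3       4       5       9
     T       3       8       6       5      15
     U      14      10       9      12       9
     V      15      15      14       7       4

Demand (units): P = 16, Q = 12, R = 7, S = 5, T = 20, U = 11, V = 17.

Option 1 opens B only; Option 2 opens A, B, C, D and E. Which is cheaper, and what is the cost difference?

Option 2 is cheaper by 174.

Option 1: {B}: P→B 14·16=224, Q→B 6·12=72, R→B 15·7=105, S→B 3·5=15, T→B 8·20=160, U→B 10·11=110, V→B 15·17=255. Service 941; fixed 87; total 1028.
Option 2: {A, B, C, D, E}: P→A 3·16=48, Q→A 6·12=72, R→E 10·7=70, S→B 3·5=15, T→A 3·20=60, U→C 9·11=99, V→E 4·17=68. Service 432; fixed 422; total 854.
Difference: |1028 − 854| = 174.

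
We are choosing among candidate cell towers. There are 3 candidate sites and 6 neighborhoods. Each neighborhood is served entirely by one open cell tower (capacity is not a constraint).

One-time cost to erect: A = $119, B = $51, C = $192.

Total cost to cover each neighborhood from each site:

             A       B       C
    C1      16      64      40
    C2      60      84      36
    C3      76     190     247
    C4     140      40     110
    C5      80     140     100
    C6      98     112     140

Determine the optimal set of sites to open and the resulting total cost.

For any fixed open set, each neighborhood goes to its cheapest open site; total = fixed + service.
{A, B}: C1→A 16, C2→A 60, C3→A 76, C4→B 40, C5→A 80, C6→A 98. Service 370; fixed 170; total 540.
{A}: service 470 + fixed 119 = 589
{B}: service 630 + fixed 51 = 681
{A, B, C}: service 346 + fixed 362 = 708
No other subset beats 540.

Open A and B; minimum total cost 540.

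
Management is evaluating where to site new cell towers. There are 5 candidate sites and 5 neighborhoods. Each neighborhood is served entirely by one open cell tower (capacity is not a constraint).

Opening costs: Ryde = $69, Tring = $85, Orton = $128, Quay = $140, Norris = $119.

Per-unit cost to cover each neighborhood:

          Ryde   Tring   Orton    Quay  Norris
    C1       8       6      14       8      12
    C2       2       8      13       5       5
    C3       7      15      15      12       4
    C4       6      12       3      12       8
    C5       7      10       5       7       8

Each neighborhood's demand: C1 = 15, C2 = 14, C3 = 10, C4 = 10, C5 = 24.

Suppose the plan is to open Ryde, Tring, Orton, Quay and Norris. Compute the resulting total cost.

Each neighborhood is assigned to its cheapest site among the open ones.
{Ryde, Tring, Orton, Quay, Norris}: C1→Tring 6·15=90, C2→Ryde 2·14=28, C3→Norris 4·10=40, C4→Orton 3·10=30, C5→Orton 5·24=120. Service 308; fixed 541; total 849.

Total cost: 849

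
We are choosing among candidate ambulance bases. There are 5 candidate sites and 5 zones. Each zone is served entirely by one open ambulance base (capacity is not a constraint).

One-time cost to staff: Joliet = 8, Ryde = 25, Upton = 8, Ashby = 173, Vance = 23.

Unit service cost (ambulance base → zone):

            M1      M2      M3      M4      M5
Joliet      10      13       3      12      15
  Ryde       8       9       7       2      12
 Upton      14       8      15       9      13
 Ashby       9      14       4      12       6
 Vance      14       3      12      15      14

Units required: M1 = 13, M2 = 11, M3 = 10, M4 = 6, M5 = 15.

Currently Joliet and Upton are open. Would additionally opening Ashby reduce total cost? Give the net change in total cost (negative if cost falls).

Current service cost with {Joliet, Upton}: 497.
Adding Ashby: each zone re-picks its cheapest; new service cost 379, saving 118.
Extra fixed cost: 173. Net change = 173 − 118 = 55.
(Totals: 513 → 568.)

No — net change +55 (cost rises by 55).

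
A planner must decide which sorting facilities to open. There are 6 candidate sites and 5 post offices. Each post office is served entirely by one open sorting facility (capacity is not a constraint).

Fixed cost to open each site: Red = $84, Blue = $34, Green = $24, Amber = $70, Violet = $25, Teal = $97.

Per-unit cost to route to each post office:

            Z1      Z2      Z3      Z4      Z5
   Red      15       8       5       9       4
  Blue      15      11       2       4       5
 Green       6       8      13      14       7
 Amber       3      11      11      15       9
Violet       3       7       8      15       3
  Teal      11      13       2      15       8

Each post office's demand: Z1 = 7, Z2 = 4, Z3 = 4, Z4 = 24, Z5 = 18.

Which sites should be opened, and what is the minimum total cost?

For any fixed open set, each post office goes to its cheapest open site; total = fixed + service.
{Blue, Violet}: Z1→Violet 3·7=21, Z2→Violet 7·4=28, Z3→Blue 2·4=8, Z4→Blue 4·24=96, Z5→Violet 3·18=54. Service 207; fixed 59; total 266.
{Blue, Green, Violet}: service 207 + fixed 83 = 290
{Blue, Green}: Z1→Green 6·7=42, Z2→Green 8·4=32, Z3→Blue 2·4=8, Z4→Blue 4·24=96, Z5→Blue 5·18=90. Service 268; fixed 58; total 326.
{Red, Blue, Green, Amber, Violet, Teal}: Z1→Amber 3·7=21, Z2→Violet 7·4=28, Z3→Blue 2·4=8, Z4→Blue 4·24=96, Z5→Violet 3·18=54. Service 207; fixed 334; total 541.
No other subset beats 266.

Open Blue and Violet; minimum total cost 266.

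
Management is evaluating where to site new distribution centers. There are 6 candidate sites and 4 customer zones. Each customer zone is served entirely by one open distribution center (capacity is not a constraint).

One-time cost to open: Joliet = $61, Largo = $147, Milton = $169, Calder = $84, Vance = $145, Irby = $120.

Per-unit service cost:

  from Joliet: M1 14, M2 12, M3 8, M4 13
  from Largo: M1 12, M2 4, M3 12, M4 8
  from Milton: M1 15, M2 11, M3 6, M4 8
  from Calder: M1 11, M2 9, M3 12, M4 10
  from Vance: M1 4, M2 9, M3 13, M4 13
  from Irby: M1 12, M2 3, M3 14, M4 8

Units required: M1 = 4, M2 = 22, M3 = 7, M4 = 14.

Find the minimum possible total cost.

Minimum total cost: 444

For any fixed open set, each customer zone goes to its cheapest open site; total = fixed + service.
{Irby}: M1→Irby 12·4=48, M2→Irby 3·22=66, M3→Irby 14·7=98, M4→Irby 8·14=112. Service 324; fixed 120; total 444.
{Joliet, Irby}: M1→Irby 12·4=48, M2→Irby 3·22=66, M3→Joliet 8·7=56, M4→Irby 8·14=112. Service 282; fixed 181; total 463.
{Largo}: service 332 + fixed 147 = 479
{Joliet, Largo, Milton, Calder, Vance, Irby}: service 236 + fixed 726 = 962
No other subset beats 444.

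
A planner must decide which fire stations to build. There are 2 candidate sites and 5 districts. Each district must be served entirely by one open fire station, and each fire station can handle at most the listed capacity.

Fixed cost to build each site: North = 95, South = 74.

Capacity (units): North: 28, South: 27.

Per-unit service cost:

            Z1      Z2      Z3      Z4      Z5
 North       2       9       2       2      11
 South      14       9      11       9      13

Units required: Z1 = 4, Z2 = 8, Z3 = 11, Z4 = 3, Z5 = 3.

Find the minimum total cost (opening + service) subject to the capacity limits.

Open {North, South}: Z1→North 2·4=8, Z2→South 9·8=72, Z3→North 2·11=22, Z4→North 2·3=6, Z5→North 11·3=33.
Loads: North carries 21/28, South carries 8/27. Service 141; fixed 169; total 310.
Next best feasible plan costs 316.

Minimum total cost: 310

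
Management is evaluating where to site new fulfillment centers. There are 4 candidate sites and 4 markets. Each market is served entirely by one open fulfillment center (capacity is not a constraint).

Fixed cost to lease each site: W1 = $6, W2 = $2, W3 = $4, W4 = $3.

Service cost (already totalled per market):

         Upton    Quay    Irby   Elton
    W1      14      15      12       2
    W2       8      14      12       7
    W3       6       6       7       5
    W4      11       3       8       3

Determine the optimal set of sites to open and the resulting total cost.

Open W3 and W4; minimum total cost 26.

For any fixed open set, each market goes to its cheapest open site; total = fixed + service.
{W3, W4}: Upton→W3 6, Quay→W4 3, Irby→W3 7, Elton→W4 3. Service 19; fixed 7; total 26.
{W2, W4}: service 22 + fixed 5 = 27
{W2, W3, W4}: service 19 + fixed 9 = 28
{W1, W2, W3, W4}: service 18 + fixed 15 = 33
No other subset beats 26.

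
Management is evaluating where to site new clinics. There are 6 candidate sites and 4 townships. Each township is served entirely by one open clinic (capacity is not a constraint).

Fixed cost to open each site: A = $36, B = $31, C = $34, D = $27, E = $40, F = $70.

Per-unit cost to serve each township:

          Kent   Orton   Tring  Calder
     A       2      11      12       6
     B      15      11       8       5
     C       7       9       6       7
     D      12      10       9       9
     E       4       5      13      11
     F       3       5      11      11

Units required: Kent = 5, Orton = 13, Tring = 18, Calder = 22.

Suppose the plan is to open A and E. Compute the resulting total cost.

Total cost: 499

Each township is assigned to its cheapest site among the open ones.
{A, E}: Kent→A 2·5=10, Orton→E 5·13=65, Tring→A 12·18=216, Calder→A 6·22=132. Service 423; fixed 76; total 499.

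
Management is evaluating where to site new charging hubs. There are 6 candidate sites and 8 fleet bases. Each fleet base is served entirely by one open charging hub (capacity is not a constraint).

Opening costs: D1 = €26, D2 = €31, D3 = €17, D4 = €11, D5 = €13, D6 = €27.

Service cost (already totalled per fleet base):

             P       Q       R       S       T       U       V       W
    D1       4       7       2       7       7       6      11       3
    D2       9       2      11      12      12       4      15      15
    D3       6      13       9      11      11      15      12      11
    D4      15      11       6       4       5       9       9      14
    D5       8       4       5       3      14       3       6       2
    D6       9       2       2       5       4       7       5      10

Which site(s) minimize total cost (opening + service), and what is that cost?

For any fixed open set, each fleet base goes to its cheapest open site; total = fixed + service.
{D5}: P→D5 8, Q→D5 4, R→D5 5, S→D5 3, T→D5 14, U→D5 3, V→D5 6, W→D5 2. Service 45; fixed 13; total 58.
{D4, D5}: service 36 + fixed 24 = 60
{D5, D6}: service 29 + fixed 40 = 69
{D1, D2, D3, D4, D5, D6}: service 25 + fixed 125 = 150
No other subset beats 58.

Open D5 only; minimum total cost 58.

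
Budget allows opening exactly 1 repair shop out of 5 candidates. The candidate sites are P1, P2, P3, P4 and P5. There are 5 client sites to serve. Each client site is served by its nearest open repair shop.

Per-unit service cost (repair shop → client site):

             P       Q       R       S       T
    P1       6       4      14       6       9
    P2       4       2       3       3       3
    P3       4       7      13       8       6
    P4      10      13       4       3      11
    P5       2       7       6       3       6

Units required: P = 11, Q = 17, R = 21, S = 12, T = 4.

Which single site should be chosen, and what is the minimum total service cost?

With exactly 1 open, each client site uses its cheapest among the chosen.
{P2}: P→P2 4·11=44, Q→P2 2·17=34, R→P2 3·21=63, S→P2 3·12=36, T→P2 3·4=12. Service cost 189.
{P5}: service cost 327
{P4}: service cost 495
Among all 5 size-1 choices, {P2} is lowest.

Choose P2 only; total service cost 189.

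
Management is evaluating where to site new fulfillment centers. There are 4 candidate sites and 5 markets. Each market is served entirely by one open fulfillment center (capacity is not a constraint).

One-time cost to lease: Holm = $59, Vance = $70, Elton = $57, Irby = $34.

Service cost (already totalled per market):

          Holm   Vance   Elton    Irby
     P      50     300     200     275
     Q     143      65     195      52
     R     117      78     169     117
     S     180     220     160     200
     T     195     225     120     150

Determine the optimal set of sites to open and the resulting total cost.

Open Holm and Irby; minimum total cost 642.

For any fixed open set, each market goes to its cheapest open site; total = fixed + service.
{Holm, Irby}: P→Holm 50, Q→Irby 52, R→Holm 117, S→Holm 180, T→Irby 150. Service 549; fixed 93; total 642.
{Holm, Elton, Irby}: service 499 + fixed 150 = 649
{Holm, Vance, Elton}: P→Holm 50, Q→Vance 65, R→Vance 78, S→Elton 160, T→Elton 120. Service 473; fixed 186; total 659.
{Holm, Vance, Elton, Irby}: service 460 + fixed 220 = 680
(All 15 nonempty subsets were checked; Holm and Irby is lowest.)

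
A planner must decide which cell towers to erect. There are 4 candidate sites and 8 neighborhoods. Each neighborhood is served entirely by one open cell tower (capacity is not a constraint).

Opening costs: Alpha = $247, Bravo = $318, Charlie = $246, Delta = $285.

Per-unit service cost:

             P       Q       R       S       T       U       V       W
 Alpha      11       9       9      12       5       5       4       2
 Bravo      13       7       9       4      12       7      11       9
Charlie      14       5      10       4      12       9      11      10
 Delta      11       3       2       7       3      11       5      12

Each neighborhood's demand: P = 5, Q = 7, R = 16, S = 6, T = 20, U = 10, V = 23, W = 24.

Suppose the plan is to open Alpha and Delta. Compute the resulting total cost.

Total cost: 932

Each neighborhood is assigned to its cheapest site among the open ones.
{Alpha, Delta}: P→Alpha 11·5=55, Q→Delta 3·7=21, R→Delta 2·16=32, S→Delta 7·6=42, T→Delta 3·20=60, U→Alpha 5·10=50, V→Alpha 4·23=92, W→Alpha 2·24=48. Service 400; fixed 532; total 932.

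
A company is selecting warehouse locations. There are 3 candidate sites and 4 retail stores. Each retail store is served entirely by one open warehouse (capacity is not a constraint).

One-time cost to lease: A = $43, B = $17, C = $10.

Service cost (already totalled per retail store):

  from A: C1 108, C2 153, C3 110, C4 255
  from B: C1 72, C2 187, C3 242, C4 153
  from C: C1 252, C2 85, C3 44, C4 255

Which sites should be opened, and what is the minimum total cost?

For any fixed open set, each retail store goes to its cheapest open site; total = fixed + service.
{B, C}: C1→B 72, C2→C 85, C3→C 44, C4→B 153. Service 354; fixed 27; total 381.
{A, B, C}: C1→B 72, C2→C 85, C3→C 44, C4→B 153. Service 354; fixed 70; total 424.
{A, C}: service 492 + fixed 53 = 545
{C}: C1→C 252, C2→C 85, C3→C 44, C4→C 255. Service 636; fixed 10; total 646.
(All 7 nonempty subsets were checked; B and C is lowest.)

Open B and C; minimum total cost 381.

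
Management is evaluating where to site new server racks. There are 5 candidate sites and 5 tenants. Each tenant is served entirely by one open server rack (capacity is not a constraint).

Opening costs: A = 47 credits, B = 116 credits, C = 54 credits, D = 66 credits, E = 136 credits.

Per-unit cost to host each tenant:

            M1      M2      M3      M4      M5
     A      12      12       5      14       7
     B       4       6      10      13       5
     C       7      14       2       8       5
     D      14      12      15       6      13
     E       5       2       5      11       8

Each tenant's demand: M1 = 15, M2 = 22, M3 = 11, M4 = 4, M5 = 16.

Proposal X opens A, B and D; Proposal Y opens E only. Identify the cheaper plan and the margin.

Proposal X: {A, B, D}: M1→B 4·15=60, M2→B 6·22=132, M3→A 5·11=55, M4→D 6·4=24, M5→B 5·16=80. Service 351; fixed 229; total 580.
Proposal Y: {E}: M1→E 5·15=75, M2→E 2·22=44, M3→E 5·11=55, M4→E 11·4=44, M5→E 8·16=128. Service 346; fixed 136; total 482.
Difference: |580 − 482| = 98.

Proposal Y is cheaper by 98.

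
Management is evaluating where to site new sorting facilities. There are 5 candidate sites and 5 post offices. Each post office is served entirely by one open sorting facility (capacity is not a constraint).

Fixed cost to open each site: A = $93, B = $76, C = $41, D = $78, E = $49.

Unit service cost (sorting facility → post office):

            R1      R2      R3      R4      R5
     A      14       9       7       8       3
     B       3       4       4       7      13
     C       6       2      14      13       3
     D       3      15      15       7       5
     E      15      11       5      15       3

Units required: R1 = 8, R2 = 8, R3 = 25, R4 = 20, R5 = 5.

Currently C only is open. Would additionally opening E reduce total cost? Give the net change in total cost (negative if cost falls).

Yes — net change −176 (cost falls by 176).

Current service cost with {C}: 689.
Adding E: each post office re-picks its cheapest; new service cost 464, saving 225.
Extra fixed cost: 49. Net change = 49 − 225 = -176.
(Totals: 730 → 554.)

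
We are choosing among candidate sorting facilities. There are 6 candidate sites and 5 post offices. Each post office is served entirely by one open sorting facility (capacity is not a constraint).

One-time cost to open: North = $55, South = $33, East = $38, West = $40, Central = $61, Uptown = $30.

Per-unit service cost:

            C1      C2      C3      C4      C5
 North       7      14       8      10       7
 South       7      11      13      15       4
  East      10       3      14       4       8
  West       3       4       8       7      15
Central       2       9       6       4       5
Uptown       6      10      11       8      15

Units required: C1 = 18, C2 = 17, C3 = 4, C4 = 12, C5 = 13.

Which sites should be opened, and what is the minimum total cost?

Open East and Central; minimum total cost 323.

For any fixed open set, each post office goes to its cheapest open site; total = fixed + service.
{East, Central}: C1→Central 2·18=36, C2→East 3·17=51, C3→Central 6·4=24, C4→East 4·12=48, C5→Central 5·13=65. Service 224; fixed 99; total 323.
{West, Central}: service 241 + fixed 101 = 342
{South, East, Central}: C1→Central 2·18=36, C2→East 3·17=51, C3→Central 6·4=24, C4→East 4·12=48, C5→South 4·13=52. Service 211; fixed 132; total 343.
{North, South, East, West, Central, Uptown}: service 211 + fixed 257 = 468
No other subset beats 323.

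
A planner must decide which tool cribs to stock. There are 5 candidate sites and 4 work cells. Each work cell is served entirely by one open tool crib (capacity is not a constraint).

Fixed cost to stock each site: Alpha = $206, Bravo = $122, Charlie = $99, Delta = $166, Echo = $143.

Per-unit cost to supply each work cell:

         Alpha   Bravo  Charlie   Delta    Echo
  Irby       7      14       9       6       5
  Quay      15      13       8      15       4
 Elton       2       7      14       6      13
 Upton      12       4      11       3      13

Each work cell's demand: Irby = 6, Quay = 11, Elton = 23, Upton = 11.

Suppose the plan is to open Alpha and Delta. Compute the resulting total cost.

Each work cell is assigned to its cheapest site among the open ones.
{Alpha, Delta}: Irby→Delta 6·6=36, Quay→Alpha 15·11=165, Elton→Alpha 2·23=46, Upton→Delta 3·11=33. Service 280; fixed 372; total 652.

Total cost: 652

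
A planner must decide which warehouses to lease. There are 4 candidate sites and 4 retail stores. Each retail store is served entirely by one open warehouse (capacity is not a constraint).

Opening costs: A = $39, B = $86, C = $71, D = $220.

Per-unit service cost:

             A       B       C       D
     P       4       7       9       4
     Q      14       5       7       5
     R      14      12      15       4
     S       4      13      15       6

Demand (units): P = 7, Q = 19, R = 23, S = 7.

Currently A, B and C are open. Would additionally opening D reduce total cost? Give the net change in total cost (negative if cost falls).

No — net change +36 (cost rises by 36).

Current service cost with {A, B, C}: 427.
Adding D: each retail store re-picks its cheapest; new service cost 243, saving 184.
Extra fixed cost: 220. Net change = 220 − 184 = 36.
(Totals: 623 → 659.)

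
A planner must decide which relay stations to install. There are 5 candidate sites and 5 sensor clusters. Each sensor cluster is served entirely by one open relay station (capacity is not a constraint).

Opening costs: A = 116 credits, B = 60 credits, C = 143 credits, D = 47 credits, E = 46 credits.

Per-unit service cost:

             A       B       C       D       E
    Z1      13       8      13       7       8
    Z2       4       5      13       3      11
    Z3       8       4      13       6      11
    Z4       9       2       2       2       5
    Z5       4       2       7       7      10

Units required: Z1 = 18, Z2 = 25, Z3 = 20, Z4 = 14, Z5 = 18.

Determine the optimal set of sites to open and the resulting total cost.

Open B and D; minimum total cost 452.

For any fixed open set, each sensor cluster goes to its cheapest open site; total = fixed + service.
{B, D}: Z1→D 7·18=126, Z2→D 3·25=75, Z3→B 4·20=80, Z4→B 2·14=28, Z5→B 2·18=36. Service 345; fixed 107; total 452.
{B}: Z1→B 8·18=144, Z2→B 5·25=125, Z3→B 4·20=80, Z4→B 2·14=28, Z5→B 2·18=36. Service 413; fixed 60; total 473.
{B, D, E}: Z1→D 7·18=126, Z2→D 3·25=75, Z3→B 4·20=80, Z4→B 2·14=28, Z5→B 2·18=36. Service 345; fixed 153; total 498.
{A, B, C, D, E}: service 345 + fixed 412 = 757
No other subset beats 452.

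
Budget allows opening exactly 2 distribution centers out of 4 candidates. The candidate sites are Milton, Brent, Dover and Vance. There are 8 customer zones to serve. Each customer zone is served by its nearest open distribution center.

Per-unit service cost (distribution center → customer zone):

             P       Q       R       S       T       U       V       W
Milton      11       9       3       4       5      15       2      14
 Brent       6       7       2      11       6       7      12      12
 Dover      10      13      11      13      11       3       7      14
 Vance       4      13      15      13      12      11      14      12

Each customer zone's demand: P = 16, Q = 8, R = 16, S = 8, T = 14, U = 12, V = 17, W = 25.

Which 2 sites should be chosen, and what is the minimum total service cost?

With exactly 2 open, each customer zone uses its cheapest among the chosen.
{Milton, Brent}: P→Brent 6·16=96, Q→Brent 7·8=56, R→Brent 2·16=32, S→Milton 4·8=32, T→Milton 5·14=70, U→Brent 7·12=84, V→Milton 2·17=34, W→Brent 12·25=300. Service cost 704.
{Milton, Vance}: service cost 752
{Milton, Dover}: service cost 802
Among all 6 size-2 choices, {Milton, Brent} is lowest.

Choose Milton and Brent; total service cost 704.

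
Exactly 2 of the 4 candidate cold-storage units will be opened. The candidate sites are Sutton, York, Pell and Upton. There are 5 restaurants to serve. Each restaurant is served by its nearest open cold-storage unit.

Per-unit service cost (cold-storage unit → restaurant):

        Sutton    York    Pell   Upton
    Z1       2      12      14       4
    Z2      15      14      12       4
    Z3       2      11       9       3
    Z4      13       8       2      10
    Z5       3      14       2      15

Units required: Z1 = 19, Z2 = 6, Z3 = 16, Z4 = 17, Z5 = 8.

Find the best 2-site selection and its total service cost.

Choose Sutton and Pell; total service cost 192.

With exactly 2 open, each restaurant uses its cheapest among the chosen.
{Sutton, Pell}: Z1→Sutton 2·19=38, Z2→Pell 12·6=72, Z3→Sutton 2·16=32, Z4→Pell 2·17=34, Z5→Pell 2·8=16. Service cost 192.
{Pell, Upton}: service cost 198
{Sutton, Upton}: service cost 288
Among all 6 size-2 choices, {Sutton, Pell} is lowest.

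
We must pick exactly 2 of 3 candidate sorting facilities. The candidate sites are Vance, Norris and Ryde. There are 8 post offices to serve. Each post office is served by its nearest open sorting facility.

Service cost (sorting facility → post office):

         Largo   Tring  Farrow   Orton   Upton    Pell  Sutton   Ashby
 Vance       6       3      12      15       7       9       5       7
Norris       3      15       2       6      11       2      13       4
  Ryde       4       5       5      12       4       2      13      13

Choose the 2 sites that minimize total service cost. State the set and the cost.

Choose Vance and Norris; total service cost 32.

With exactly 2 open, each post office uses its cheapest among the chosen.
{Vance, Norris}: Largo→Norris 3, Tring→Vance 3, Farrow→Norris 2, Orton→Norris 6, Upton→Vance 7, Pell→Norris 2, Sutton→Vance 5, Ashby→Norris 4. Service cost 32.
{Norris, Ryde}: service cost 39
{Vance, Ryde}: service cost 42
Among all 3 size-2 choices, {Vance, Norris} is lowest.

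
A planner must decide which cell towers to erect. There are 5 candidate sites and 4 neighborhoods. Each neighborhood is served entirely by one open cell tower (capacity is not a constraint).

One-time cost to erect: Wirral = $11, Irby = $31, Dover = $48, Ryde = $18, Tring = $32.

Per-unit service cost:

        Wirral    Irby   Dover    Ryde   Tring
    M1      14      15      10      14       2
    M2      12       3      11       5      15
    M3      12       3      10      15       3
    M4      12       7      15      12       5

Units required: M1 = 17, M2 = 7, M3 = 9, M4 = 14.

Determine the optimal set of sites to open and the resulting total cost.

Open Irby and Tring; minimum total cost 215.

For any fixed open set, each neighborhood goes to its cheapest open site; total = fixed + service.
{Irby, Tring}: M1→Tring 2·17=34, M2→Irby 3·7=21, M3→Irby 3·9=27, M4→Tring 5·14=70. Service 152; fixed 63; total 215.
{Ryde, Tring}: service 166 + fixed 50 = 216
{Wirral, Irby, Tring}: M1→Tring 2·17=34, M2→Irby 3·7=21, M3→Irby 3·9=27, M4→Tring 5·14=70. Service 152; fixed 74; total 226.
{Wirral, Irby, Dover, Ryde, Tring}: M1→Tring 2·17=34, M2→Irby 3·7=21, M3→Irby 3·9=27, M4→Tring 5·14=70. Service 152; fixed 140; total 292.
No other subset beats 215.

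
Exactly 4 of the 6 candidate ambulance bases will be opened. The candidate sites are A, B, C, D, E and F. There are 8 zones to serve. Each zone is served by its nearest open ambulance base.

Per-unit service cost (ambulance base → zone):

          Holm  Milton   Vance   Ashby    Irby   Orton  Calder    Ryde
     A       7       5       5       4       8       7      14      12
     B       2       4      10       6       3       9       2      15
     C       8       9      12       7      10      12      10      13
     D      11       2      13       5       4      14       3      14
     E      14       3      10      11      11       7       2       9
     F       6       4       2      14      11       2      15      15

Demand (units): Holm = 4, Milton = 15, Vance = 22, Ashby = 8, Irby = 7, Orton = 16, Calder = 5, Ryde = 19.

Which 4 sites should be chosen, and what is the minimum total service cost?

Choose B, D, E and F; total service cost 356.

With exactly 4 open, each zone uses its cheapest among the chosen.
{B, D, E, F}: Holm→B 2·4=8, Milton→D 2·15=30, Vance→F 2·22=44, Ashby→D 5·8=40, Irby→B 3·7=21, Orton→F 2·16=32, Calder→B 2·5=10, Ryde→E 9·19=171. Service cost 356.
{A, B, E, F}: service cost 363
{A, D, E, F}: service cost 371
Among all 15 size-4 choices, {B, D, E, F} is lowest.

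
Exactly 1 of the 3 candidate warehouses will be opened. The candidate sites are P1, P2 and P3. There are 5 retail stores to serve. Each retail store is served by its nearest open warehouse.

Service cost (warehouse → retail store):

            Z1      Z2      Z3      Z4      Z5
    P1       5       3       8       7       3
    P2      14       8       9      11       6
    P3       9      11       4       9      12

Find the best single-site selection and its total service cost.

Choose P1 only; total service cost 26.

With exactly 1 open, each retail store uses its cheapest among the chosen.
{P1}: Z1→P1 5, Z2→P1 3, Z3→P1 8, Z4→P1 7, Z5→P1 3. Service cost 26.
{P3}: service cost 45
{P2}: service cost 48
Among all 3 size-1 choices, {P1} is lowest.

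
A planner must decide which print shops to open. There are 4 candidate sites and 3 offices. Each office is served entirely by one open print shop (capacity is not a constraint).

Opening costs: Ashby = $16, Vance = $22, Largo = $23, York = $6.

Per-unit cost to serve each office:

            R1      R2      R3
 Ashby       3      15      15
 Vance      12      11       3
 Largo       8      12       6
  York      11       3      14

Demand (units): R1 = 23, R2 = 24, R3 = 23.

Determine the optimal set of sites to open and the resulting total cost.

For any fixed open set, each office goes to its cheapest open site; total = fixed + service.
{Ashby, Vance, York}: R1→Ashby 3·23=69, R2→York 3·24=72, R3→Vance 3·23=69. Service 210; fixed 44; total 254.
{Ashby, Vance, Largo, York}: R1→Ashby 3·23=69, R2→York 3·24=72, R3→Vance 3·23=69. Service 210; fixed 67; total 277.
{Ashby, Largo, York}: R1→Ashby 3·23=69, R2→York 3·24=72, R3→Largo 6·23=138. Service 279; fixed 45; total 324.
{York}: service 647 + fixed 6 = 653
No other subset beats 254.

Open Ashby, Vance and York; minimum total cost 254.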